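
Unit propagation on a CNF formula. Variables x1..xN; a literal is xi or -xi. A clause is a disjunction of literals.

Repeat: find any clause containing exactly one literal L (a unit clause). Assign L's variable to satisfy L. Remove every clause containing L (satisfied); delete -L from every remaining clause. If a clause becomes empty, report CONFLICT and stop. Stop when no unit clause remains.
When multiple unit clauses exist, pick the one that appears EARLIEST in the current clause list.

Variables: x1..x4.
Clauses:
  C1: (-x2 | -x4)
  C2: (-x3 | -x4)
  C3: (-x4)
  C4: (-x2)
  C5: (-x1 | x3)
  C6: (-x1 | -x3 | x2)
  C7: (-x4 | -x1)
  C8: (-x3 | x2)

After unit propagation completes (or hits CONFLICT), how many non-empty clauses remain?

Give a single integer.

Answer: 0

Derivation:
unit clause [-4] forces x4=F; simplify:
  satisfied 4 clause(s); 4 remain; assigned so far: [4]
unit clause [-2] forces x2=F; simplify:
  drop 2 from [-1, -3, 2] -> [-1, -3]
  drop 2 from [-3, 2] -> [-3]
  satisfied 1 clause(s); 3 remain; assigned so far: [2, 4]
unit clause [-3] forces x3=F; simplify:
  drop 3 from [-1, 3] -> [-1]
  satisfied 2 clause(s); 1 remain; assigned so far: [2, 3, 4]
unit clause [-1] forces x1=F; simplify:
  satisfied 1 clause(s); 0 remain; assigned so far: [1, 2, 3, 4]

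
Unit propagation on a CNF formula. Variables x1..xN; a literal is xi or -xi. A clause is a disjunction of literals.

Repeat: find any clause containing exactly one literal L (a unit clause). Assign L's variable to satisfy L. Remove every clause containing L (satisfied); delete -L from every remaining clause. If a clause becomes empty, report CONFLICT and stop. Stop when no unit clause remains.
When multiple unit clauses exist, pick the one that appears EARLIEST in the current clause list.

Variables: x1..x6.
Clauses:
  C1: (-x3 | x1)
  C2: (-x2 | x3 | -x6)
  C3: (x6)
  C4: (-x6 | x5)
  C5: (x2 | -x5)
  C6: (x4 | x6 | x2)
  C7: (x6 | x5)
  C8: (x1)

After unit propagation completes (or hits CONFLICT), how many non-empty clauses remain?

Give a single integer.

Answer: 0

Derivation:
unit clause [6] forces x6=T; simplify:
  drop -6 from [-2, 3, -6] -> [-2, 3]
  drop -6 from [-6, 5] -> [5]
  satisfied 3 clause(s); 5 remain; assigned so far: [6]
unit clause [5] forces x5=T; simplify:
  drop -5 from [2, -5] -> [2]
  satisfied 1 clause(s); 4 remain; assigned so far: [5, 6]
unit clause [2] forces x2=T; simplify:
  drop -2 from [-2, 3] -> [3]
  satisfied 1 clause(s); 3 remain; assigned so far: [2, 5, 6]
unit clause [3] forces x3=T; simplify:
  drop -3 from [-3, 1] -> [1]
  satisfied 1 clause(s); 2 remain; assigned so far: [2, 3, 5, 6]
unit clause [1] forces x1=T; simplify:
  satisfied 2 clause(s); 0 remain; assigned so far: [1, 2, 3, 5, 6]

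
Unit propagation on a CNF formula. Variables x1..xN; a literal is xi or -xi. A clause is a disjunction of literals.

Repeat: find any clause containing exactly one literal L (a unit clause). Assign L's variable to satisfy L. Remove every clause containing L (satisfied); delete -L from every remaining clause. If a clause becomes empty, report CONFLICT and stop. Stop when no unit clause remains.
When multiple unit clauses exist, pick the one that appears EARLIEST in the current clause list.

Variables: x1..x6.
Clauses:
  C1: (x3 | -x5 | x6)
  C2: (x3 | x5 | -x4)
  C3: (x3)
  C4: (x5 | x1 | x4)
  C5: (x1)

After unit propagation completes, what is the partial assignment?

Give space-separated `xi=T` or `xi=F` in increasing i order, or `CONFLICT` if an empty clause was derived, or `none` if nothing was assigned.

unit clause [3] forces x3=T; simplify:
  satisfied 3 clause(s); 2 remain; assigned so far: [3]
unit clause [1] forces x1=T; simplify:
  satisfied 2 clause(s); 0 remain; assigned so far: [1, 3]

Answer: x1=T x3=T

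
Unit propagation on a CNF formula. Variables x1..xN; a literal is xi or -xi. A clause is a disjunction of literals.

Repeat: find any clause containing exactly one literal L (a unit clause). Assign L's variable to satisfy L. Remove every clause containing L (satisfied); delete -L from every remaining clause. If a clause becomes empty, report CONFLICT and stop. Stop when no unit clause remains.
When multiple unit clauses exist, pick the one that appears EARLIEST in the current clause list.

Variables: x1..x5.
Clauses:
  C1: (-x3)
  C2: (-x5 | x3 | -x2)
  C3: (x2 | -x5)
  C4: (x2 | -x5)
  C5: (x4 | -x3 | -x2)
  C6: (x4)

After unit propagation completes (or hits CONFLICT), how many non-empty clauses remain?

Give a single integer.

unit clause [-3] forces x3=F; simplify:
  drop 3 from [-5, 3, -2] -> [-5, -2]
  satisfied 2 clause(s); 4 remain; assigned so far: [3]
unit clause [4] forces x4=T; simplify:
  satisfied 1 clause(s); 3 remain; assigned so far: [3, 4]

Answer: 3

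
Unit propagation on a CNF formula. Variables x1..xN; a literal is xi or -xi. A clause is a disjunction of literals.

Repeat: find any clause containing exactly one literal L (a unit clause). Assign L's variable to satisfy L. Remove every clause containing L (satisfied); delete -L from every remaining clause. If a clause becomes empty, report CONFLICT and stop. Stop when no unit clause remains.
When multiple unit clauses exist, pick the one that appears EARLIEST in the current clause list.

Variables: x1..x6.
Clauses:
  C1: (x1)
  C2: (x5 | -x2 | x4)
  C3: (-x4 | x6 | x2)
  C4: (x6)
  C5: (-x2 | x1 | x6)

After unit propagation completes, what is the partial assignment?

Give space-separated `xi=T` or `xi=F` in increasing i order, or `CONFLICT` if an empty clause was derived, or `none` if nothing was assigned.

unit clause [1] forces x1=T; simplify:
  satisfied 2 clause(s); 3 remain; assigned so far: [1]
unit clause [6] forces x6=T; simplify:
  satisfied 2 clause(s); 1 remain; assigned so far: [1, 6]

Answer: x1=T x6=T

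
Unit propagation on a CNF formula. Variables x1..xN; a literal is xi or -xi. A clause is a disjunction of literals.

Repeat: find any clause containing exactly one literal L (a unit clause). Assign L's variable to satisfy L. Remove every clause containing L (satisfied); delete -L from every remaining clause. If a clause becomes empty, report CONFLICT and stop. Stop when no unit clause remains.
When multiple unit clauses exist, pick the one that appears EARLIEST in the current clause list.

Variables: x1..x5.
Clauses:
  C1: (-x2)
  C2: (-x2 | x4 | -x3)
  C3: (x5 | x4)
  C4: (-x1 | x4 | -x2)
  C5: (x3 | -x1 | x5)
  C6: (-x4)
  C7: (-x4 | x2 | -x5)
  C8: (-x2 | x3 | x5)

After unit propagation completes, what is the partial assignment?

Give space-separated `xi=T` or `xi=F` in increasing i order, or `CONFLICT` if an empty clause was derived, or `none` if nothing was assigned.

Answer: x2=F x4=F x5=T

Derivation:
unit clause [-2] forces x2=F; simplify:
  drop 2 from [-4, 2, -5] -> [-4, -5]
  satisfied 4 clause(s); 4 remain; assigned so far: [2]
unit clause [-4] forces x4=F; simplify:
  drop 4 from [5, 4] -> [5]
  satisfied 2 clause(s); 2 remain; assigned so far: [2, 4]
unit clause [5] forces x5=T; simplify:
  satisfied 2 clause(s); 0 remain; assigned so far: [2, 4, 5]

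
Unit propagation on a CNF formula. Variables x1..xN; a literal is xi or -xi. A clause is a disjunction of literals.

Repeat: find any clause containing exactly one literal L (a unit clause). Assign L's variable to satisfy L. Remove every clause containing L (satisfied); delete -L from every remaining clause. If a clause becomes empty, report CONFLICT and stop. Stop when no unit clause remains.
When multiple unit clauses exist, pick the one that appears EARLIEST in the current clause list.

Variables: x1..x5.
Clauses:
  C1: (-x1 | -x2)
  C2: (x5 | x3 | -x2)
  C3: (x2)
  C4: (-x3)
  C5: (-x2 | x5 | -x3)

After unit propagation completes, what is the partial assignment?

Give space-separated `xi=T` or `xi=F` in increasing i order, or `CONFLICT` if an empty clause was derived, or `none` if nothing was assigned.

Answer: x1=F x2=T x3=F x5=T

Derivation:
unit clause [2] forces x2=T; simplify:
  drop -2 from [-1, -2] -> [-1]
  drop -2 from [5, 3, -2] -> [5, 3]
  drop -2 from [-2, 5, -3] -> [5, -3]
  satisfied 1 clause(s); 4 remain; assigned so far: [2]
unit clause [-1] forces x1=F; simplify:
  satisfied 1 clause(s); 3 remain; assigned so far: [1, 2]
unit clause [-3] forces x3=F; simplify:
  drop 3 from [5, 3] -> [5]
  satisfied 2 clause(s); 1 remain; assigned so far: [1, 2, 3]
unit clause [5] forces x5=T; simplify:
  satisfied 1 clause(s); 0 remain; assigned so far: [1, 2, 3, 5]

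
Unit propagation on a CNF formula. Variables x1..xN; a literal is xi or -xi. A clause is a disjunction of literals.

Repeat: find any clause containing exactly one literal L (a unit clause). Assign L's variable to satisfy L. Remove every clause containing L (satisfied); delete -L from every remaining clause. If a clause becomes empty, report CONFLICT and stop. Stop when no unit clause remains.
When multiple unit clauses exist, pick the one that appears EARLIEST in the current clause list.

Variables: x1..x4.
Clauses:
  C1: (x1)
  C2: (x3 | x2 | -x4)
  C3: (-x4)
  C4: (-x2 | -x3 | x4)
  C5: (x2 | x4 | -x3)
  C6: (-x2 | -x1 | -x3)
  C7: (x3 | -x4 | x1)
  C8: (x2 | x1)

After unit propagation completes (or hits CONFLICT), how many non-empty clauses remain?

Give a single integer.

unit clause [1] forces x1=T; simplify:
  drop -1 from [-2, -1, -3] -> [-2, -3]
  satisfied 3 clause(s); 5 remain; assigned so far: [1]
unit clause [-4] forces x4=F; simplify:
  drop 4 from [-2, -3, 4] -> [-2, -3]
  drop 4 from [2, 4, -3] -> [2, -3]
  satisfied 2 clause(s); 3 remain; assigned so far: [1, 4]

Answer: 3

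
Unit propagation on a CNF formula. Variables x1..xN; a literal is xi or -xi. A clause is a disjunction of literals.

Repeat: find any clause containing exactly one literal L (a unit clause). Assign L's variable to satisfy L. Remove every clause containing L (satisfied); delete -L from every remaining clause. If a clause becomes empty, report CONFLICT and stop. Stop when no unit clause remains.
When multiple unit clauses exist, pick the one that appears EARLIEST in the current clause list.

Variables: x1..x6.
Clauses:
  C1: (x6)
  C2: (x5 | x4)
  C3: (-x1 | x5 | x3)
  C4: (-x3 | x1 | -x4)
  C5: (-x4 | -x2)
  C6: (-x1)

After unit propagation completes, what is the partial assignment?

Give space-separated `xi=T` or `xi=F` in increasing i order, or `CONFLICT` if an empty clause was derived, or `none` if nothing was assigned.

unit clause [6] forces x6=T; simplify:
  satisfied 1 clause(s); 5 remain; assigned so far: [6]
unit clause [-1] forces x1=F; simplify:
  drop 1 from [-3, 1, -4] -> [-3, -4]
  satisfied 2 clause(s); 3 remain; assigned so far: [1, 6]

Answer: x1=F x6=T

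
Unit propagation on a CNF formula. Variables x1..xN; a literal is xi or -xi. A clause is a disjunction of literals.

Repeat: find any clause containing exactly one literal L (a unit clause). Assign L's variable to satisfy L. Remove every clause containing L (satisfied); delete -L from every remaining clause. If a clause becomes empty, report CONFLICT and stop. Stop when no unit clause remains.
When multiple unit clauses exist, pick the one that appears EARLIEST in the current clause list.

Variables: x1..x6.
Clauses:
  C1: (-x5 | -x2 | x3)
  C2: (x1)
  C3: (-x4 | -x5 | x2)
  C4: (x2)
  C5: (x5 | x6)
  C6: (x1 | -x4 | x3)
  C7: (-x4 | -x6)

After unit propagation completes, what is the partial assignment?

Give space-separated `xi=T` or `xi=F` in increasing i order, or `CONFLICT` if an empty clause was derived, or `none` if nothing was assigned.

unit clause [1] forces x1=T; simplify:
  satisfied 2 clause(s); 5 remain; assigned so far: [1]
unit clause [2] forces x2=T; simplify:
  drop -2 from [-5, -2, 3] -> [-5, 3]
  satisfied 2 clause(s); 3 remain; assigned so far: [1, 2]

Answer: x1=T x2=T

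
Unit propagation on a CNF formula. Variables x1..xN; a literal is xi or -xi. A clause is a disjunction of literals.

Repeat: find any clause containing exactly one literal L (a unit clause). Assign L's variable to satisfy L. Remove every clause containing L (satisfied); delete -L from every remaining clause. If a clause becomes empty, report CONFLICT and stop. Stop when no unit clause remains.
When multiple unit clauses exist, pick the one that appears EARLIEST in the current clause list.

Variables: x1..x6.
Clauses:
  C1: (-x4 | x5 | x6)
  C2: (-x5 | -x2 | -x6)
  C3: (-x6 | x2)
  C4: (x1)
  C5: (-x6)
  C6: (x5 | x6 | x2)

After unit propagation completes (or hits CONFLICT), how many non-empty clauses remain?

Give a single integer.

Answer: 2

Derivation:
unit clause [1] forces x1=T; simplify:
  satisfied 1 clause(s); 5 remain; assigned so far: [1]
unit clause [-6] forces x6=F; simplify:
  drop 6 from [-4, 5, 6] -> [-4, 5]
  drop 6 from [5, 6, 2] -> [5, 2]
  satisfied 3 clause(s); 2 remain; assigned so far: [1, 6]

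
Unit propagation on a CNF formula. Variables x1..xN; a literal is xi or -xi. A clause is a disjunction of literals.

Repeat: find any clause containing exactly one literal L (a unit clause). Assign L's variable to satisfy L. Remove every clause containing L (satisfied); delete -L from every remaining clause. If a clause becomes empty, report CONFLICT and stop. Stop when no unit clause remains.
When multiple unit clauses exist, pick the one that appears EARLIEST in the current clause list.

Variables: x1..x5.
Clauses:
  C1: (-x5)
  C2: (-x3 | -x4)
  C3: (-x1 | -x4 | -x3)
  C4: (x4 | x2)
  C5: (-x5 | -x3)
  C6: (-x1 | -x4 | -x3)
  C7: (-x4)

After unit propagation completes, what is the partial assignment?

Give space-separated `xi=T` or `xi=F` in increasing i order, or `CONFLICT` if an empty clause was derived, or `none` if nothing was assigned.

Answer: x2=T x4=F x5=F

Derivation:
unit clause [-5] forces x5=F; simplify:
  satisfied 2 clause(s); 5 remain; assigned so far: [5]
unit clause [-4] forces x4=F; simplify:
  drop 4 from [4, 2] -> [2]
  satisfied 4 clause(s); 1 remain; assigned so far: [4, 5]
unit clause [2] forces x2=T; simplify:
  satisfied 1 clause(s); 0 remain; assigned so far: [2, 4, 5]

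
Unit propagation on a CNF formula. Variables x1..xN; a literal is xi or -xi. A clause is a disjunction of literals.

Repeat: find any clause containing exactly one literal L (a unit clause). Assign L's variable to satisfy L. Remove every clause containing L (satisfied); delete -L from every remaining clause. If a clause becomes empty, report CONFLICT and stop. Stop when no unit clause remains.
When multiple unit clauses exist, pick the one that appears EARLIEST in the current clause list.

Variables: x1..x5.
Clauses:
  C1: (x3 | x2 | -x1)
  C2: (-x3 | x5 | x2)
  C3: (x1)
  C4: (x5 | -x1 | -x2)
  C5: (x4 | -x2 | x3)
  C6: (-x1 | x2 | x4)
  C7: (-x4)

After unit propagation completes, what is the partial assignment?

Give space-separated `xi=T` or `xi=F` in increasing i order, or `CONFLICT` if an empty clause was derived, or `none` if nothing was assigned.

Answer: x1=T x2=T x3=T x4=F x5=T

Derivation:
unit clause [1] forces x1=T; simplify:
  drop -1 from [3, 2, -1] -> [3, 2]
  drop -1 from [5, -1, -2] -> [5, -2]
  drop -1 from [-1, 2, 4] -> [2, 4]
  satisfied 1 clause(s); 6 remain; assigned so far: [1]
unit clause [-4] forces x4=F; simplify:
  drop 4 from [4, -2, 3] -> [-2, 3]
  drop 4 from [2, 4] -> [2]
  satisfied 1 clause(s); 5 remain; assigned so far: [1, 4]
unit clause [2] forces x2=T; simplify:
  drop -2 from [5, -2] -> [5]
  drop -2 from [-2, 3] -> [3]
  satisfied 3 clause(s); 2 remain; assigned so far: [1, 2, 4]
unit clause [5] forces x5=T; simplify:
  satisfied 1 clause(s); 1 remain; assigned so far: [1, 2, 4, 5]
unit clause [3] forces x3=T; simplify:
  satisfied 1 clause(s); 0 remain; assigned so far: [1, 2, 3, 4, 5]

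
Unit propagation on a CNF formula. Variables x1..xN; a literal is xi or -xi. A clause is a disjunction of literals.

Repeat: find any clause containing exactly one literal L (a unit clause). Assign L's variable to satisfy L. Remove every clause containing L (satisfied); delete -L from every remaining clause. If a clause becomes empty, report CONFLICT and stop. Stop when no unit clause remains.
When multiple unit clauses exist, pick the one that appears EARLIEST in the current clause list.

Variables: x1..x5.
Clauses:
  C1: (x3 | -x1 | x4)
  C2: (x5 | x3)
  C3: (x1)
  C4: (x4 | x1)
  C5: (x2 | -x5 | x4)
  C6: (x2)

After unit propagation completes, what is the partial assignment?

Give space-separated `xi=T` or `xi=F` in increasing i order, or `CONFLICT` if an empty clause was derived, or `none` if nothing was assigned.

unit clause [1] forces x1=T; simplify:
  drop -1 from [3, -1, 4] -> [3, 4]
  satisfied 2 clause(s); 4 remain; assigned so far: [1]
unit clause [2] forces x2=T; simplify:
  satisfied 2 clause(s); 2 remain; assigned so far: [1, 2]

Answer: x1=T x2=T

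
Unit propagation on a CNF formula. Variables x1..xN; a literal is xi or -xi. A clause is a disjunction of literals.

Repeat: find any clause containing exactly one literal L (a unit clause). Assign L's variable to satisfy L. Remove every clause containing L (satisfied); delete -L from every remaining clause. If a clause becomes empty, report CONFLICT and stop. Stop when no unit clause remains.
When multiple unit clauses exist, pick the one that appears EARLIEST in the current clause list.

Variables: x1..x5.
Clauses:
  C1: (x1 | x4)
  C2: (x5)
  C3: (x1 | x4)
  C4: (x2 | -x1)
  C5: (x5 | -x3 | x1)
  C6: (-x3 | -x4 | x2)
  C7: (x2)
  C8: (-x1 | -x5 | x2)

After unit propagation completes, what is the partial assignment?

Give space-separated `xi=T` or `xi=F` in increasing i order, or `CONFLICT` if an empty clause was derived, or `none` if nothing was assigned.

Answer: x2=T x5=T

Derivation:
unit clause [5] forces x5=T; simplify:
  drop -5 from [-1, -5, 2] -> [-1, 2]
  satisfied 2 clause(s); 6 remain; assigned so far: [5]
unit clause [2] forces x2=T; simplify:
  satisfied 4 clause(s); 2 remain; assigned so far: [2, 5]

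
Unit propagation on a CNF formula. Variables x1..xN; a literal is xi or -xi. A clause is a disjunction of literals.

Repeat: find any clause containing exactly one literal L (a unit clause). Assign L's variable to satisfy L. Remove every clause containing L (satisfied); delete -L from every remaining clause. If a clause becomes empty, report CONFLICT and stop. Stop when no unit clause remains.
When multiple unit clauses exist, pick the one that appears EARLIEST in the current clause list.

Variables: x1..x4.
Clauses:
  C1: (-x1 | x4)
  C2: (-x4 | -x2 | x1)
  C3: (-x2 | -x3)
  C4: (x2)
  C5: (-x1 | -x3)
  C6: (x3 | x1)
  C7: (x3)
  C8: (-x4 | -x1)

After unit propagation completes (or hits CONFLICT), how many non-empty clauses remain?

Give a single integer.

Answer: 4

Derivation:
unit clause [2] forces x2=T; simplify:
  drop -2 from [-4, -2, 1] -> [-4, 1]
  drop -2 from [-2, -3] -> [-3]
  satisfied 1 clause(s); 7 remain; assigned so far: [2]
unit clause [-3] forces x3=F; simplify:
  drop 3 from [3, 1] -> [1]
  drop 3 from [3] -> [] (empty!)
  satisfied 2 clause(s); 5 remain; assigned so far: [2, 3]
CONFLICT (empty clause)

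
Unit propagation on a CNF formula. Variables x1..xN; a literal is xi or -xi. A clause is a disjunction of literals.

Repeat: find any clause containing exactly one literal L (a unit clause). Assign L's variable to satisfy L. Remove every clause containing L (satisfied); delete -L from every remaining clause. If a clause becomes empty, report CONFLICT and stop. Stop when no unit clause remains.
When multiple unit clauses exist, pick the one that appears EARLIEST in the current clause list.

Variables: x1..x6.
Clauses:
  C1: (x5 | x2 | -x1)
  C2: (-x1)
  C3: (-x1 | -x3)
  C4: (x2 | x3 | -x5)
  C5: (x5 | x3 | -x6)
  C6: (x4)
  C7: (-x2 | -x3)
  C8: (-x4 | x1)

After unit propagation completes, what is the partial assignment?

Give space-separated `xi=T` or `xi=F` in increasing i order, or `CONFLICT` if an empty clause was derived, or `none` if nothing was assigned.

unit clause [-1] forces x1=F; simplify:
  drop 1 from [-4, 1] -> [-4]
  satisfied 3 clause(s); 5 remain; assigned so far: [1]
unit clause [4] forces x4=T; simplify:
  drop -4 from [-4] -> [] (empty!)
  satisfied 1 clause(s); 4 remain; assigned so far: [1, 4]
CONFLICT (empty clause)

Answer: CONFLICT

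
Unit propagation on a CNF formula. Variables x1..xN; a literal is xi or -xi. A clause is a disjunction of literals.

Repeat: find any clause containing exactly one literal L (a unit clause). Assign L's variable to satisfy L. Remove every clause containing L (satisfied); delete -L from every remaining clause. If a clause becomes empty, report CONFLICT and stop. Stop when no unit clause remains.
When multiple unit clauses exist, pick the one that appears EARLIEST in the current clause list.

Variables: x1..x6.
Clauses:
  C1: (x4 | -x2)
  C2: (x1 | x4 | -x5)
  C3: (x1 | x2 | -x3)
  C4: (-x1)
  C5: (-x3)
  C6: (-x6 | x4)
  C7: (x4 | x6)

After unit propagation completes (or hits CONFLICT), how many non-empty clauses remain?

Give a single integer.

Answer: 4

Derivation:
unit clause [-1] forces x1=F; simplify:
  drop 1 from [1, 4, -5] -> [4, -5]
  drop 1 from [1, 2, -3] -> [2, -3]
  satisfied 1 clause(s); 6 remain; assigned so far: [1]
unit clause [-3] forces x3=F; simplify:
  satisfied 2 clause(s); 4 remain; assigned so far: [1, 3]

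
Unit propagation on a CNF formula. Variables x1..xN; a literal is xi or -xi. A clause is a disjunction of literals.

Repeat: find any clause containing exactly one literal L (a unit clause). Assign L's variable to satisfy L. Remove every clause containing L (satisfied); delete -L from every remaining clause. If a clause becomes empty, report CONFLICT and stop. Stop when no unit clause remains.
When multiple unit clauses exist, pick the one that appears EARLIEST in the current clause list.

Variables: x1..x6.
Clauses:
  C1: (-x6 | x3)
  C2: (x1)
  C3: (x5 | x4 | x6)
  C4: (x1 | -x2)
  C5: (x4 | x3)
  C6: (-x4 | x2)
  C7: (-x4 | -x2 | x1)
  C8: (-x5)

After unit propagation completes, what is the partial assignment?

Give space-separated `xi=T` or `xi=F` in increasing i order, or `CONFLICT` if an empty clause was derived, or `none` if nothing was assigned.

Answer: x1=T x5=F

Derivation:
unit clause [1] forces x1=T; simplify:
  satisfied 3 clause(s); 5 remain; assigned so far: [1]
unit clause [-5] forces x5=F; simplify:
  drop 5 from [5, 4, 6] -> [4, 6]
  satisfied 1 clause(s); 4 remain; assigned so far: [1, 5]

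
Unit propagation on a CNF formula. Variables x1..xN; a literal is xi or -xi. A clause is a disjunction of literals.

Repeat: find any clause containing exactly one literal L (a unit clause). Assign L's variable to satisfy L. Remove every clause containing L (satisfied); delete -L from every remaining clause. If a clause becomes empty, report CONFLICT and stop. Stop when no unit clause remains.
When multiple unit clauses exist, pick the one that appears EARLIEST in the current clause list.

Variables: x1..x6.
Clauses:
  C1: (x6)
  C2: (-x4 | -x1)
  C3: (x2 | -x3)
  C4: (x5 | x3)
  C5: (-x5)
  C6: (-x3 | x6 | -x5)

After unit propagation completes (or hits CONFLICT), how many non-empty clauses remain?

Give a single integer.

Answer: 1

Derivation:
unit clause [6] forces x6=T; simplify:
  satisfied 2 clause(s); 4 remain; assigned so far: [6]
unit clause [-5] forces x5=F; simplify:
  drop 5 from [5, 3] -> [3]
  satisfied 1 clause(s); 3 remain; assigned so far: [5, 6]
unit clause [3] forces x3=T; simplify:
  drop -3 from [2, -3] -> [2]
  satisfied 1 clause(s); 2 remain; assigned so far: [3, 5, 6]
unit clause [2] forces x2=T; simplify:
  satisfied 1 clause(s); 1 remain; assigned so far: [2, 3, 5, 6]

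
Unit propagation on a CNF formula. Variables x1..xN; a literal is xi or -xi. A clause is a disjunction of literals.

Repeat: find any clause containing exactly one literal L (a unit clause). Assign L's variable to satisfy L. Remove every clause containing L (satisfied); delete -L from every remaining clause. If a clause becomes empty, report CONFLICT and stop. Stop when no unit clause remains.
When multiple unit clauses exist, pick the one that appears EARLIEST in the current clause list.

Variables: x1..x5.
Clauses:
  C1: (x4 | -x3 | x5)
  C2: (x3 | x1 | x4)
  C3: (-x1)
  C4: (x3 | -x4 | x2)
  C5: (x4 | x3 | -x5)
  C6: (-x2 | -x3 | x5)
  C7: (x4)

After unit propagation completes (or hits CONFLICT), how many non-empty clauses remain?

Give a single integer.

Answer: 2

Derivation:
unit clause [-1] forces x1=F; simplify:
  drop 1 from [3, 1, 4] -> [3, 4]
  satisfied 1 clause(s); 6 remain; assigned so far: [1]
unit clause [4] forces x4=T; simplify:
  drop -4 from [3, -4, 2] -> [3, 2]
  satisfied 4 clause(s); 2 remain; assigned so far: [1, 4]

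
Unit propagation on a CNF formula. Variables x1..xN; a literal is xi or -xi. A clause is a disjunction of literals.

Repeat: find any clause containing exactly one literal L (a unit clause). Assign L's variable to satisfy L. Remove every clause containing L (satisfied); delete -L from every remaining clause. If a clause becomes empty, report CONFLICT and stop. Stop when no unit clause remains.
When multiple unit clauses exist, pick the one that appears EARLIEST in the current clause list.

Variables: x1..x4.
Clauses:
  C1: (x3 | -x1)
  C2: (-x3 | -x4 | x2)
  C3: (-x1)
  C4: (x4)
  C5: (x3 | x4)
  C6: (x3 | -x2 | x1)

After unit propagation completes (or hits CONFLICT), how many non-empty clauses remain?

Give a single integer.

unit clause [-1] forces x1=F; simplify:
  drop 1 from [3, -2, 1] -> [3, -2]
  satisfied 2 clause(s); 4 remain; assigned so far: [1]
unit clause [4] forces x4=T; simplify:
  drop -4 from [-3, -4, 2] -> [-3, 2]
  satisfied 2 clause(s); 2 remain; assigned so far: [1, 4]

Answer: 2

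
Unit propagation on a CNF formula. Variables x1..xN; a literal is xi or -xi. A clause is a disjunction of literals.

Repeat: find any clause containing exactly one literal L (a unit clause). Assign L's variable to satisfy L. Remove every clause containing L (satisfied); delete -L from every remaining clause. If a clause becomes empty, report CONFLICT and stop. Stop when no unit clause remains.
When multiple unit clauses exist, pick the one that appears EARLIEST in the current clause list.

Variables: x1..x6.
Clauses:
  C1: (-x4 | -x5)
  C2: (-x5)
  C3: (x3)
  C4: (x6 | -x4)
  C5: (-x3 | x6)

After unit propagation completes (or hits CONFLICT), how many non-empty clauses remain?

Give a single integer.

unit clause [-5] forces x5=F; simplify:
  satisfied 2 clause(s); 3 remain; assigned so far: [5]
unit clause [3] forces x3=T; simplify:
  drop -3 from [-3, 6] -> [6]
  satisfied 1 clause(s); 2 remain; assigned so far: [3, 5]
unit clause [6] forces x6=T; simplify:
  satisfied 2 clause(s); 0 remain; assigned so far: [3, 5, 6]

Answer: 0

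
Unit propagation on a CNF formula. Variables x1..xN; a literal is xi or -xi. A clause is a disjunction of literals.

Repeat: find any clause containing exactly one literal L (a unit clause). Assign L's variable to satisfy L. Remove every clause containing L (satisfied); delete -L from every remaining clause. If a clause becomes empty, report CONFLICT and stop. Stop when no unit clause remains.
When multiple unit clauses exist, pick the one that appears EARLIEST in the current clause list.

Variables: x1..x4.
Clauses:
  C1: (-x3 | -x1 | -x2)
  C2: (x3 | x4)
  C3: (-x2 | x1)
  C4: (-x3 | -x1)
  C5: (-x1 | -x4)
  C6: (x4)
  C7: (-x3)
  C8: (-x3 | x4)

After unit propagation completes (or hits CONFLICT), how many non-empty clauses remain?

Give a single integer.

unit clause [4] forces x4=T; simplify:
  drop -4 from [-1, -4] -> [-1]
  satisfied 3 clause(s); 5 remain; assigned so far: [4]
unit clause [-1] forces x1=F; simplify:
  drop 1 from [-2, 1] -> [-2]
  satisfied 3 clause(s); 2 remain; assigned so far: [1, 4]
unit clause [-2] forces x2=F; simplify:
  satisfied 1 clause(s); 1 remain; assigned so far: [1, 2, 4]
unit clause [-3] forces x3=F; simplify:
  satisfied 1 clause(s); 0 remain; assigned so far: [1, 2, 3, 4]

Answer: 0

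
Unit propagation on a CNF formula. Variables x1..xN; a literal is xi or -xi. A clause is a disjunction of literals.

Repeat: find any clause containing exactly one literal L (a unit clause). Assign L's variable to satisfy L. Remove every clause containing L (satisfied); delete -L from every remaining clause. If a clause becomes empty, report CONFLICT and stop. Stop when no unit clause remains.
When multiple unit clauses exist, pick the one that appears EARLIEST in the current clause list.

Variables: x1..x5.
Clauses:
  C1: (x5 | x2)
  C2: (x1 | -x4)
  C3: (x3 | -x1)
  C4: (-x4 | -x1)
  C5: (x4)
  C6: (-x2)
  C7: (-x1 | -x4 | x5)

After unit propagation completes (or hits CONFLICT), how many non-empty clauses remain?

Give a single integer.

Answer: 4

Derivation:
unit clause [4] forces x4=T; simplify:
  drop -4 from [1, -4] -> [1]
  drop -4 from [-4, -1] -> [-1]
  drop -4 from [-1, -4, 5] -> [-1, 5]
  satisfied 1 clause(s); 6 remain; assigned so far: [4]
unit clause [1] forces x1=T; simplify:
  drop -1 from [3, -1] -> [3]
  drop -1 from [-1] -> [] (empty!)
  drop -1 from [-1, 5] -> [5]
  satisfied 1 clause(s); 5 remain; assigned so far: [1, 4]
CONFLICT (empty clause)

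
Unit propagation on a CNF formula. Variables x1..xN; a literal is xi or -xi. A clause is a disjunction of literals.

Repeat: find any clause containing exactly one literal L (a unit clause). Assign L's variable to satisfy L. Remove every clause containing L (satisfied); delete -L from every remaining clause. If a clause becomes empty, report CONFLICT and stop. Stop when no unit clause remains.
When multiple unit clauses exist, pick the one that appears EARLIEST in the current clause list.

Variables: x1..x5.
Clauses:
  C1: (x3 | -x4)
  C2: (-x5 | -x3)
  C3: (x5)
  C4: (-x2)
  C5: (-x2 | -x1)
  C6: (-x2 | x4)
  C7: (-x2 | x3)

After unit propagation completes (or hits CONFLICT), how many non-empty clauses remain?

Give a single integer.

Answer: 0

Derivation:
unit clause [5] forces x5=T; simplify:
  drop -5 from [-5, -3] -> [-3]
  satisfied 1 clause(s); 6 remain; assigned so far: [5]
unit clause [-3] forces x3=F; simplify:
  drop 3 from [3, -4] -> [-4]
  drop 3 from [-2, 3] -> [-2]
  satisfied 1 clause(s); 5 remain; assigned so far: [3, 5]
unit clause [-4] forces x4=F; simplify:
  drop 4 from [-2, 4] -> [-2]
  satisfied 1 clause(s); 4 remain; assigned so far: [3, 4, 5]
unit clause [-2] forces x2=F; simplify:
  satisfied 4 clause(s); 0 remain; assigned so far: [2, 3, 4, 5]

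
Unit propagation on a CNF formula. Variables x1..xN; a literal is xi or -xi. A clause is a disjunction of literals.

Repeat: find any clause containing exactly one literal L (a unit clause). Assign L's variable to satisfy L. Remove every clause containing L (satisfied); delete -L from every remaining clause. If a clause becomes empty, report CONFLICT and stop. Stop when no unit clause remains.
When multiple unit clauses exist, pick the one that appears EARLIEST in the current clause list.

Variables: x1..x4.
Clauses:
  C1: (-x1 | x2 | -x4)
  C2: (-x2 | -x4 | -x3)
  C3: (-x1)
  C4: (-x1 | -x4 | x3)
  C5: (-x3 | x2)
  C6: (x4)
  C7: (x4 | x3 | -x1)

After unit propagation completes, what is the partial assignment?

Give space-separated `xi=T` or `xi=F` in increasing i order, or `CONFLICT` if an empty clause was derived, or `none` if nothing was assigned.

unit clause [-1] forces x1=F; simplify:
  satisfied 4 clause(s); 3 remain; assigned so far: [1]
unit clause [4] forces x4=T; simplify:
  drop -4 from [-2, -4, -3] -> [-2, -3]
  satisfied 1 clause(s); 2 remain; assigned so far: [1, 4]

Answer: x1=F x4=T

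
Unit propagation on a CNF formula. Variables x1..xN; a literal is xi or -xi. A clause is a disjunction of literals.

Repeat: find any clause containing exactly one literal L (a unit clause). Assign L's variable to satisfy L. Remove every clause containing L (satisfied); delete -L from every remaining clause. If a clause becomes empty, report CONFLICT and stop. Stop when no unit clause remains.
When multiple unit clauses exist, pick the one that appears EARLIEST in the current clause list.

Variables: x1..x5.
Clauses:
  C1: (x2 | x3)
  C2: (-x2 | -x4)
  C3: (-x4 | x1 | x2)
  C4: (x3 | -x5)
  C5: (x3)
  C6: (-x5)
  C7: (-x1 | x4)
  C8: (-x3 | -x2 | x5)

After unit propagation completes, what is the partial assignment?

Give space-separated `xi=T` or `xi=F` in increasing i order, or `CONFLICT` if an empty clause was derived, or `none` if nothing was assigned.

Answer: x2=F x3=T x5=F

Derivation:
unit clause [3] forces x3=T; simplify:
  drop -3 from [-3, -2, 5] -> [-2, 5]
  satisfied 3 clause(s); 5 remain; assigned so far: [3]
unit clause [-5] forces x5=F; simplify:
  drop 5 from [-2, 5] -> [-2]
  satisfied 1 clause(s); 4 remain; assigned so far: [3, 5]
unit clause [-2] forces x2=F; simplify:
  drop 2 from [-4, 1, 2] -> [-4, 1]
  satisfied 2 clause(s); 2 remain; assigned so far: [2, 3, 5]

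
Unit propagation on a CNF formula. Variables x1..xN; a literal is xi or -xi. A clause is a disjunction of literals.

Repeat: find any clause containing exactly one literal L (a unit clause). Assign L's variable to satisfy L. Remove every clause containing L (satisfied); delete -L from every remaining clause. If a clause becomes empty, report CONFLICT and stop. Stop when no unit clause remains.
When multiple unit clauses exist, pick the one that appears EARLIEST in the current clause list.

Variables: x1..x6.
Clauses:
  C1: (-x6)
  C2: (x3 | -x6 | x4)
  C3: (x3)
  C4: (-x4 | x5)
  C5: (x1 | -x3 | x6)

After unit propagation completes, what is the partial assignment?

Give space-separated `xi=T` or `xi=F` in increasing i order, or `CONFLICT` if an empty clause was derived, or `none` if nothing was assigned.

Answer: x1=T x3=T x6=F

Derivation:
unit clause [-6] forces x6=F; simplify:
  drop 6 from [1, -3, 6] -> [1, -3]
  satisfied 2 clause(s); 3 remain; assigned so far: [6]
unit clause [3] forces x3=T; simplify:
  drop -3 from [1, -3] -> [1]
  satisfied 1 clause(s); 2 remain; assigned so far: [3, 6]
unit clause [1] forces x1=T; simplify:
  satisfied 1 clause(s); 1 remain; assigned so far: [1, 3, 6]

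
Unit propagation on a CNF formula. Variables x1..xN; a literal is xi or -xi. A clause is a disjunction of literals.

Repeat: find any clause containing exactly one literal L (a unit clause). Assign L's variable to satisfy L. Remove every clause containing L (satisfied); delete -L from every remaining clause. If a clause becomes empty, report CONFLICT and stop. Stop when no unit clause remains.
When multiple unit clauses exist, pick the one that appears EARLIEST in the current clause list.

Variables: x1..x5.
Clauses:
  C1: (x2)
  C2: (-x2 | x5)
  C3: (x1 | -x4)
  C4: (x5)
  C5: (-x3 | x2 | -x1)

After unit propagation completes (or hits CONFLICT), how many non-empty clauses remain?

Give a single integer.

unit clause [2] forces x2=T; simplify:
  drop -2 from [-2, 5] -> [5]
  satisfied 2 clause(s); 3 remain; assigned so far: [2]
unit clause [5] forces x5=T; simplify:
  satisfied 2 clause(s); 1 remain; assigned so far: [2, 5]

Answer: 1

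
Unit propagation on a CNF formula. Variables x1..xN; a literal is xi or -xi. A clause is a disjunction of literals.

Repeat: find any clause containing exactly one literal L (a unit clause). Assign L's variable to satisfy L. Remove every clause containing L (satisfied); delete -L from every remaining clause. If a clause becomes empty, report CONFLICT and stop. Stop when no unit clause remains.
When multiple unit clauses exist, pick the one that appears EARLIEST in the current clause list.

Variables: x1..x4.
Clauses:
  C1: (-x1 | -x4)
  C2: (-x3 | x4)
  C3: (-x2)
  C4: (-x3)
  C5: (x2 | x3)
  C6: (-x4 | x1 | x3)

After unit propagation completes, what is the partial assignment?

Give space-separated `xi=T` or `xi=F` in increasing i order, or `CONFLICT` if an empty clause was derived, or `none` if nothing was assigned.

Answer: CONFLICT

Derivation:
unit clause [-2] forces x2=F; simplify:
  drop 2 from [2, 3] -> [3]
  satisfied 1 clause(s); 5 remain; assigned so far: [2]
unit clause [-3] forces x3=F; simplify:
  drop 3 from [3] -> [] (empty!)
  drop 3 from [-4, 1, 3] -> [-4, 1]
  satisfied 2 clause(s); 3 remain; assigned so far: [2, 3]
CONFLICT (empty clause)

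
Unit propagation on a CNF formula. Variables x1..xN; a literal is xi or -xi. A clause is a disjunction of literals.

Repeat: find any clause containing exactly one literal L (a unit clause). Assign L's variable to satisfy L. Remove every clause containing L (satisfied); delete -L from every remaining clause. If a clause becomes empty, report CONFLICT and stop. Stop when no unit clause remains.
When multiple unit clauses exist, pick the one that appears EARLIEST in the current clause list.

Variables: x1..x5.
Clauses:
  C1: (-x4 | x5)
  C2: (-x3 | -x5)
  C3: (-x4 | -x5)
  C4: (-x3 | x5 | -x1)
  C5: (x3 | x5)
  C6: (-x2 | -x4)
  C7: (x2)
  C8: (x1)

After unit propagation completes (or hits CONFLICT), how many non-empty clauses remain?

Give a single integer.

Answer: 3

Derivation:
unit clause [2] forces x2=T; simplify:
  drop -2 from [-2, -4] -> [-4]
  satisfied 1 clause(s); 7 remain; assigned so far: [2]
unit clause [-4] forces x4=F; simplify:
  satisfied 3 clause(s); 4 remain; assigned so far: [2, 4]
unit clause [1] forces x1=T; simplify:
  drop -1 from [-3, 5, -1] -> [-3, 5]
  satisfied 1 clause(s); 3 remain; assigned so far: [1, 2, 4]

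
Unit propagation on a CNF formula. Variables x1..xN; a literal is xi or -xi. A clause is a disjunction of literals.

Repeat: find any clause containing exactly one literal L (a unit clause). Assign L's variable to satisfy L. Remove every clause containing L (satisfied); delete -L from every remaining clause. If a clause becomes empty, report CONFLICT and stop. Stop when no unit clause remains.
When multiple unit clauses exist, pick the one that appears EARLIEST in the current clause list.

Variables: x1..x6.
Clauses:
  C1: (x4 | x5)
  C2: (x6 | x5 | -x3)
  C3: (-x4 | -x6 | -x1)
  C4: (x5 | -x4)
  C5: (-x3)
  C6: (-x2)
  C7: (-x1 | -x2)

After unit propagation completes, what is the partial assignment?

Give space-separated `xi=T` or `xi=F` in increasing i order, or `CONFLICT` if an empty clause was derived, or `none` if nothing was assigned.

unit clause [-3] forces x3=F; simplify:
  satisfied 2 clause(s); 5 remain; assigned so far: [3]
unit clause [-2] forces x2=F; simplify:
  satisfied 2 clause(s); 3 remain; assigned so far: [2, 3]

Answer: x2=F x3=F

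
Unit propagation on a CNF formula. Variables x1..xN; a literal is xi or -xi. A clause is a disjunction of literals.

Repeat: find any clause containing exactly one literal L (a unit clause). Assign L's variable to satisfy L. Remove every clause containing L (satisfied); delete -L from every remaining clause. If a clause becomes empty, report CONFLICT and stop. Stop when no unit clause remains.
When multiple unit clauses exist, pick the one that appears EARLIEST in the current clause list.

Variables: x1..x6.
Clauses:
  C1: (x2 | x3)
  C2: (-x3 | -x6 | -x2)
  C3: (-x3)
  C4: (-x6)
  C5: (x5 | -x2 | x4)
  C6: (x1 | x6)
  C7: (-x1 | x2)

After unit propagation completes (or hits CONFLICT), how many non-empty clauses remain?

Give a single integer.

unit clause [-3] forces x3=F; simplify:
  drop 3 from [2, 3] -> [2]
  satisfied 2 clause(s); 5 remain; assigned so far: [3]
unit clause [2] forces x2=T; simplify:
  drop -2 from [5, -2, 4] -> [5, 4]
  satisfied 2 clause(s); 3 remain; assigned so far: [2, 3]
unit clause [-6] forces x6=F; simplify:
  drop 6 from [1, 6] -> [1]
  satisfied 1 clause(s); 2 remain; assigned so far: [2, 3, 6]
unit clause [1] forces x1=T; simplify:
  satisfied 1 clause(s); 1 remain; assigned so far: [1, 2, 3, 6]

Answer: 1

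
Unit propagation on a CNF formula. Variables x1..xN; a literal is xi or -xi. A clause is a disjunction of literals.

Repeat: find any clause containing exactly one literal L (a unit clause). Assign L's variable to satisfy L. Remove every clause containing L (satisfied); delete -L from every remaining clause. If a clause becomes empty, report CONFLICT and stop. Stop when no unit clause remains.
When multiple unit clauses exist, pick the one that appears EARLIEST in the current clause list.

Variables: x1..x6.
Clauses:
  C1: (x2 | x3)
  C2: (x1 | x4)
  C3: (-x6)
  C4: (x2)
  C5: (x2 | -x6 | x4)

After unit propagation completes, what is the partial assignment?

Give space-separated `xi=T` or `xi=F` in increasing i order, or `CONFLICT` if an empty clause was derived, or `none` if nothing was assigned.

unit clause [-6] forces x6=F; simplify:
  satisfied 2 clause(s); 3 remain; assigned so far: [6]
unit clause [2] forces x2=T; simplify:
  satisfied 2 clause(s); 1 remain; assigned so far: [2, 6]

Answer: x2=T x6=F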